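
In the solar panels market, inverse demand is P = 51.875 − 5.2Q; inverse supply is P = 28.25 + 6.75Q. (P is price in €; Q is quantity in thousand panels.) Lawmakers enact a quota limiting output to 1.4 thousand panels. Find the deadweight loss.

Competitive equilibrium: 51.875 − 5.2Q = 28.25 + 6.75Q → Q* = 1.977, P* = 41.5947.
At Q = 1.4: demand price = 51.875 − 5.2·1.4 = 44.595; supply price = 28.25 + 6.75·1.4 = 37.7.
ΔQ = 1.977 − 1.4 = 0.577; wedge = 44.595 − 37.7 = 6.895.
Deadweight loss = ½ × 0.577 × 6.895 = €1.99 thousand.

€1.99 thousand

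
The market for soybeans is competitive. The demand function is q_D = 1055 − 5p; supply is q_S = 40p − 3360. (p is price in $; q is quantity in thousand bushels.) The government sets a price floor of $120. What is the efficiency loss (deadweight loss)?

$1347.53 thousand

In inverse form: demand p = 211 − 0.2q, supply p = 84 + 0.025q.
Competitive equilibrium: 211 − 0.2q = 84 + 0.025q → q* = 564.4444, p* = 98.1111.
At the floor p = 120, quantity demanded = (211 − 120)/0.2 = 455.
Sellers' marginal cost at q' = 455: 84 + 0.025·455 = 95.375.
Δq = 564.4444 − 455 = 109.4444; wedge = 120 − 95.375 = 24.625.
DWL = ½ × 109.4444 × 24.625 = $1347.53 thousand.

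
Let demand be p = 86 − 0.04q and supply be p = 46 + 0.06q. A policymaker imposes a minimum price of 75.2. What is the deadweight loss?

845

Competitive equilibrium: 86 − 0.04q = 46 + 0.06q → q* = 400, p* = 70.
At the floor p = 75.2, quantity demanded = (86 − 75.2)/0.04 = 270.
Sellers' marginal cost at q' = 270: 46 + 0.06·270 = 62.2.
Δq = 400 − 270 = 130; wedge = 75.2 − 62.2 = 13.
Deadweight loss = ½ × 130 × 13 = 845.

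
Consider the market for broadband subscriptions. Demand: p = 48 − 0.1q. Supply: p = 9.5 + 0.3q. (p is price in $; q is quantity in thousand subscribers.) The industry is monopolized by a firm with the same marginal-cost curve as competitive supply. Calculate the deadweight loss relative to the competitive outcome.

$74.11 thousand

Competitive equilibrium: 48 − 0.1q = 9.5 + 0.3q → q* = 96.25, p* = 38.375.
Marginal revenue: MR = 48 − 0.2q. Set MR = MC: 48 − 0.2q = 9.5 + 0.3q → q_m = 77.
Price p_m = 48 − 0.1·77 = 40.3; MC(q_m) = 9.5 + 0.3·77 = 32.6.
Competitive q* = 96.25, so Δq = 19.25; wedge = 40.3 − 32.6 = 7.7.
Welfare loss = ½ × 19.25 × 7.7 = $74.11 thousand.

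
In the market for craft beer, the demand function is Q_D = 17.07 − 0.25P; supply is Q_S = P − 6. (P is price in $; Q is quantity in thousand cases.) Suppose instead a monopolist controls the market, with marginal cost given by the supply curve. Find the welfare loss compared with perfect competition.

$76.62 thousand

In inverse form: demand P = 68.28 − 4Q, supply P = 6 + Q.
Competitive equilibrium: 68.28 − 4Q = 6 + Q → Q* = 12.456, P* = 18.456.
Marginal revenue: MR = 68.28 − 8Q. Set MR = MC: 68.28 − 8Q = 6 + Q → Q_m = 6.92.
Price P_m = 68.28 − 4·6.92 = 40.6; MC(Q_m) = 6 + 1·6.92 = 12.92.
Competitive Q* = 12.456, so ΔQ = 5.536; wedge = 40.6 − 12.92 = 27.68.
DWL = ½ × 5.536 × 27.68 = $76.62 thousand.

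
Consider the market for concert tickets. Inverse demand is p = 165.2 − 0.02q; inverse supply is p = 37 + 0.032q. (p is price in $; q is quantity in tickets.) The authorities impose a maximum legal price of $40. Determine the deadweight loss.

$146240.92

Competitive equilibrium: 165.2 − 0.02q = 37 + 0.032q → q* = 2465.3846, p* = 115.8923.
At the ceiling p = 40, quantity supplied = (40 − 37)/0.032 = 93.75.
Willingness to pay at q' = 93.75: 165.2 − 0.02·93.75 = 163.325.
Δq = 2465.3846 − 93.75 = 2371.6346; wedge = 163.325 − 40 = 123.325.
The triangle = ½ × 2371.6346 × 123.325 = $146240.92.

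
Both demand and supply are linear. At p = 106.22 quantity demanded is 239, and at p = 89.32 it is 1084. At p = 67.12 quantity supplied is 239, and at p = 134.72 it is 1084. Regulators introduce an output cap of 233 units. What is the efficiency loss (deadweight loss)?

Demand slope = (89.32 − 106.22)/(1084 − 239) = −0.02, so p = 111 − 0.02q.
Supply slope = (134.72 − 67.12)/(1084 − 239) = 0.08, so p = 48 + 0.08q.
Competitive equilibrium: 111 − 0.02q = 48 + 0.08q → q* = 630, p* = 98.4.
At q = 233: demand price = 111 − 0.02·233 = 106.34; supply price = 48 + 0.08·233 = 66.64.
Δq = 630 − 233 = 397; wedge = 106.34 − 66.64 = 39.7.
The triangle = ½ × 397 × 39.7 = 7880.45.

7880.45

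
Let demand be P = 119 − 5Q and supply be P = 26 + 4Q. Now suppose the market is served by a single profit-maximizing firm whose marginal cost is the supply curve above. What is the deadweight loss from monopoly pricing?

61.29

Competitive equilibrium: 119 − 5Q = 26 + 4Q → Q* = 10.3333, P* = 67.3333.
Marginal revenue: MR = 119 − 10Q. Set MR = MC: 119 − 10Q = 26 + 4Q → Q_m = 6.6429.
Price P_m = 119 − 5·6.6429 = 85.7855; MC(Q_m) = 26 + 4·6.6429 = 52.5716.
Competitive Q* = 10.3333, so ΔQ = 3.6904; wedge = 85.7855 − 52.5716 = 33.2139.
Welfare loss = ½ × 3.6904 × 33.2139 = 61.29.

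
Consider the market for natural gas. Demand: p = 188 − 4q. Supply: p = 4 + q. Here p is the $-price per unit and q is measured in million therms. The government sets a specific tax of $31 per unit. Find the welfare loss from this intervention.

$96.10 million

Competitive equilibrium: 188 − 4q = 4 + q → q* = 36.8, p* = 40.8.
With the tax, the buyer price exceeds the seller price by 31: (188 − 4q) − (4 + q) = 31 → q' = 30.6.
Δq = 36.8 − 30.6 = 6.2; the wedge equals the tax, 31.
Welfare loss = ½ × 6.2 × 31 = $96.10 million.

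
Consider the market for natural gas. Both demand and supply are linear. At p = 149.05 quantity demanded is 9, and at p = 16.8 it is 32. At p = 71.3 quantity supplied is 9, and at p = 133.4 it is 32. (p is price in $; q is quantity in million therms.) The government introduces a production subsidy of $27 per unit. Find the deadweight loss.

$43.14 million

Demand slope = (16.8 − 149.05)/(32 − 9) = −5.75, so p = 200.8 − 5.75q.
Supply slope = (133.4 − 71.3)/(32 − 9) = 2.7, so p = 47 + 2.7q.
Competitive equilibrium: 200.8 − 5.75q = 47 + 2.7q → q* = 18.2012, p* = 96.1432.
The subsidy lowers effective supply by 27: p = 20 + 2.7q.
New quantity: 200.8 − 5.75q = 20 + 2.7q → q' = 21.3964.
Overproduction Δq = 21.3964 − 18.2012 = 3.1952; wedge = subsidy = 27.
Welfare loss = ½ × 3.1952 × 27 = $43.14 million.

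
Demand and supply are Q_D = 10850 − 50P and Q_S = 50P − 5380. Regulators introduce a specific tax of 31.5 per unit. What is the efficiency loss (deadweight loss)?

12403.125

In inverse form: demand P = 217 − 0.02Q, supply P = 107.6 + 0.02Q.
Competitive equilibrium: 217 − 0.02Q = 107.6 + 0.02Q → Q* = 2735, P* = 162.3.
With the tax, the buyer price exceeds the seller price by 31.5: (217 − 0.02Q) − (107.6 + 0.02Q) = 31.5 → Q' = 1947.5.
ΔQ = 2735 − 1947.5 = 787.5; the wedge equals the tax, 31.5.
The triangle = ½ × 787.5 × 31.5 = 12403.125.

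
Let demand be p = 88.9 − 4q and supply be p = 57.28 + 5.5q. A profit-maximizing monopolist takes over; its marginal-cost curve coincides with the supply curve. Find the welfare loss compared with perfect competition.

Competitive equilibrium: 88.9 − 4q = 57.28 + 5.5q → q* = 3.3284, p* = 75.5863.
Marginal revenue: MR = 88.9 − 8q. Set MR = MC: 88.9 − 8q = 57.28 + 5.5q → q_m = 2.3422.
Price p_m = 88.9 − 4·2.3422 = 79.5312; MC(q_m) = 57.28 + 5.5·2.3422 = 70.1621.
Competitive q* = 3.3284, so Δq = 0.9862; wedge = 79.5312 − 70.1621 = 9.3691.
DWL = ½ × 0.9862 × 9.3691 = 4.62.

4.62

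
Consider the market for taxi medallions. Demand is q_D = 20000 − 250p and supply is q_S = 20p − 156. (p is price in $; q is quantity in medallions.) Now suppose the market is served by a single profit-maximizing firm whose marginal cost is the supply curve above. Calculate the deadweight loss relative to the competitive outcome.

In inverse form: demand p = 80 − 0.004q, supply p = 7.8 + 0.05q.
Competitive equilibrium: 80 − 0.004q = 7.8 + 0.05q → q* = 1337.037, p* = 74.6519.
Marginal revenue: MR = 80 − 0.008q. Set MR = MC: 80 − 0.008q = 7.8 + 0.05q → q_m = 1244.8276.
Price p_m = 80 − 0.004·1244.8276 = 75.0207; MC(q_m) = 7.8 + 0.05·1244.8276 = 70.0414.
Competitive q* = 1337.037, so Δq = 92.2094; wedge = 75.0207 − 70.0414 = 4.9793.
Welfare loss = ½ × 92.2094 × 4.9793 = $229.57.

$229.57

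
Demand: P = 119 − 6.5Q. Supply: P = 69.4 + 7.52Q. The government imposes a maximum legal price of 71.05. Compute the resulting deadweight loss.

77.19

Competitive equilibrium: 119 − 6.5Q = 69.4 + 7.52Q → Q* = 3.5378, P* = 96.0043.
At the ceiling P = 71.05, quantity supplied = (71.05 − 69.4)/7.52 = 0.2194.
Willingness to pay at Q' = 0.2194: 119 − 6.5·0.2194 = 117.5739.
ΔQ = 3.5378 − 0.2194 = 3.3184; wedge = 117.5739 − 71.05 = 46.5239.
Deadweight loss = ½ × 3.3184 × 46.5239 = 77.19.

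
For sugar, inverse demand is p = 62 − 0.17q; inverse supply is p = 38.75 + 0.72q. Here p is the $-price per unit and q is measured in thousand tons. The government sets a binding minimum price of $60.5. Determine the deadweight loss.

Competitive equilibrium: 62 − 0.17q = 38.75 + 0.72q → q* = 26.1236, p* = 57.559.
At the floor p = 60.5, quantity demanded = (62 − 60.5)/0.17 = 8.8235.
Sellers' marginal cost at q' = 8.8235: 38.75 + 0.72·8.8235 = 45.1029.
Δq = 26.1236 − 8.8235 = 17.3001; wedge = 60.5 − 45.1029 = 15.3971.
The triangle = ½ × 17.3001 × 15.3971 = $133.19 thousand.

$133.19 thousand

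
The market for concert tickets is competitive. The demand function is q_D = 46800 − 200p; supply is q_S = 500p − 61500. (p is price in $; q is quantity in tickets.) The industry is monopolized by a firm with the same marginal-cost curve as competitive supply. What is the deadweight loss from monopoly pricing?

In inverse form: demand p = 234 − 0.005q, supply p = 123 + 0.002q.
Competitive equilibrium: 234 − 0.005q = 123 + 0.002q → q* = 15857.1429, p* = 154.7143.
Marginal revenue: MR = 234 − 0.01q. Set MR = MC: 234 − 0.01q = 123 + 0.002q → q_m = 9250.
Price p_m = 234 − 0.005·9250 = 187.75; MC(q_m) = 123 + 0.002·9250 = 141.5.
Competitive q* = 15857.1429, so Δq = 6607.1429; wedge = 187.75 − 141.5 = 46.25.
The triangle = ½ × 6607.1429 × 46.25 = $152790.18.

$152790.18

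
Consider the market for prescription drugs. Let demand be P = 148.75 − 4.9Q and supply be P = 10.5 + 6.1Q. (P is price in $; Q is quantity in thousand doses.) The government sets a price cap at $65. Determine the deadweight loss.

Competitive equilibrium: 148.75 − 4.9Q = 10.5 + 6.1Q → Q* = 12.5682, P* = 87.1659.
At the ceiling P = 65, quantity supplied = (65 − 10.5)/6.1 = 8.9344.
Willingness to pay at Q' = 8.9344: 148.75 − 4.9·8.9344 = 104.9714.
ΔQ = 12.5682 − 8.9344 = 3.6338; wedge = 104.9714 − 65 = 39.9714.
DWL = ½ × 3.6338 × 39.9714 = $72.62 thousand.

$72.62 thousand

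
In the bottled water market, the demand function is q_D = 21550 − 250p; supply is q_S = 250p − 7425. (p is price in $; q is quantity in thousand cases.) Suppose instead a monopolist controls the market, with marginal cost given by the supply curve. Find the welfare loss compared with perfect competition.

In inverse form: demand p = 86.2 − 0.004q, supply p = 29.7 + 0.004q.
Competitive equilibrium: 86.2 − 0.004q = 29.7 + 0.004q → q* = 7062.5, p* = 57.95.
Marginal revenue: MR = 86.2 − 0.008q. Set MR = MC: 86.2 − 0.008q = 29.7 + 0.004q → q_m = 4708.333333.
Price p_m = 86.2 − 0.004·4708.333333 = 67.366667; MC(q_m) = 29.7 + 0.004·4708.333333 = 48.533333.
Competitive q* = 7062.5, so Δq = 2354.166667; wedge = 67.366667 − 48.533333 = 18.833334.
DWL = ½ × 2354.166667 × 18.833334 = $22168.40 thousand.

$22168.40 thousand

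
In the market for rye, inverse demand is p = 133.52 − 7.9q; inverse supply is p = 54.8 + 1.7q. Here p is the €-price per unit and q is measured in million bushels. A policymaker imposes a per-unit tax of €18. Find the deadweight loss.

Competitive equilibrium: 133.52 − 7.9q = 54.8 + 1.7q → q* = 8.2, p* = 68.74.
With the tax, the buyer price exceeds the seller price by 18: (133.52 − 7.9q) − (54.8 + 1.7q) = 18 → q' = 6.325.
Δq = 8.2 − 6.325 = 1.875; the wedge equals the tax, 18.
DWL = ½ × 1.875 × 18 = €16.875 million.

€16.875 million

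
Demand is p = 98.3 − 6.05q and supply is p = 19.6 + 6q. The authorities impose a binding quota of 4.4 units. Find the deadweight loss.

Competitive equilibrium: 98.3 − 6.05q = 19.6 + 6q → q* = 6.5311, p* = 58.7867.
At q = 4.4: demand price = 98.3 − 6.05·4.4 = 71.68; supply price = 19.6 + 6·4.4 = 46.
Δq = 6.5311 − 4.4 = 2.1311; wedge = 71.68 − 46 = 25.68.
Welfare loss = ½ × 2.1311 × 25.68 = 27.36.

27.36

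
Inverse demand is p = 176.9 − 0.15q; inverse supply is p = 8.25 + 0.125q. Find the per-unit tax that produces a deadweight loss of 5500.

Competitive equilibrium: 176.9 − 0.15q = 8.25 + 0.125q → q* = 613.2727, p* = 84.9091.
A tax t gives Δq = t/0.275 and wedge t, so DWL = t²/0.55.
t²/0.55 = 5500 → t² = 3025 → t = 55.

55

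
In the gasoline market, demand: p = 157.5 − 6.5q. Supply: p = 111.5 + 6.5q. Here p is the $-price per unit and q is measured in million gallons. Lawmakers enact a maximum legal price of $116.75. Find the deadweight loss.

$48.47 million

Competitive equilibrium: 157.5 − 6.5q = 111.5 + 6.5q → q* = 3.5385, p* = 134.5.
At the ceiling p = 116.75, quantity supplied = (116.75 − 111.5)/6.5 = 0.8077.
Willingness to pay at q' = 0.8077: 157.5 − 6.5·0.8077 = 152.25.
Δq = 3.5385 − 0.8077 = 2.7308; wedge = 152.25 − 116.75 = 35.5.
The triangle = ½ × 2.7308 × 35.5 = $48.47 million.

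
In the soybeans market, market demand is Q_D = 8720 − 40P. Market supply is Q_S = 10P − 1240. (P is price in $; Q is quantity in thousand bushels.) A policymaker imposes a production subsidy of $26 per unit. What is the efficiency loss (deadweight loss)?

$2704 thousand

In inverse form: demand P = 218 − 0.025Q, supply P = 124 + 0.1Q.
Competitive equilibrium: 218 − 0.025Q = 124 + 0.1Q → Q* = 752, P* = 199.2.
The subsidy lowers effective supply by 26: P = 98 + 0.1Q.
New quantity: 218 − 0.025Q = 98 + 0.1Q → Q' = 960.
Overproduction ΔQ = 960 − 752 = 208; wedge = subsidy = 26.
DWL = ½ × 208 × 26 = $2704 thousand.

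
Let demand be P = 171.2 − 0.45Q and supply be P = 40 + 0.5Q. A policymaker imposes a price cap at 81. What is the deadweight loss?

1495.21

Competitive equilibrium: 171.2 − 0.45Q = 40 + 0.5Q → Q* = 138.1053, P* = 109.0526.
At the ceiling P = 81, quantity supplied = (81 − 40)/0.5 = 82.
Willingness to pay at Q' = 82: 171.2 − 0.45·82 = 134.3.
ΔQ = 138.1053 − 82 = 56.1053; wedge = 134.3 − 81 = 53.3.
Welfare loss = ½ × 56.1053 × 53.3 = 1495.21.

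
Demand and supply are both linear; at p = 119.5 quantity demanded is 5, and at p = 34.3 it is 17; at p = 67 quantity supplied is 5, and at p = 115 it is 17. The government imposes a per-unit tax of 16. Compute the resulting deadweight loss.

Demand slope = (34.3 − 119.5)/(17 − 5) = −7.1, so p = 155 − 7.1q.
Supply slope = (115 − 67)/(17 − 5) = 4, so p = 47 + 4q.
Competitive equilibrium: 155 − 7.1q = 47 + 4q → q* = 9.7297, p* = 85.9189.
With the tax, the buyer price exceeds the seller price by 16: (155 − 7.1q) − (47 + 4q) = 16 → q' = 8.2883.
Δq = 9.7297 − 8.2883 = 1.4414; the wedge equals the tax, 16.
DWL = ½ × 1.4414 × 16 = 11.53.

11.53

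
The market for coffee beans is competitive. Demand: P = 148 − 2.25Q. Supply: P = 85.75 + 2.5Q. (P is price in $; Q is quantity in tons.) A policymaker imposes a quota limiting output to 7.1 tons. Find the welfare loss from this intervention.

$85.65

Competitive equilibrium: 148 − 2.25Q = 85.75 + 2.5Q → Q* = 13.1053, P* = 118.5132.
At Q = 7.1: demand price = 148 − 2.25·7.1 = 132.025; supply price = 85.75 + 2.5·7.1 = 103.5.
ΔQ = 13.1053 − 7.1 = 6.0053; wedge = 132.025 − 103.5 = 28.525.
DWL = ½ × 6.0053 × 28.525 = $85.65.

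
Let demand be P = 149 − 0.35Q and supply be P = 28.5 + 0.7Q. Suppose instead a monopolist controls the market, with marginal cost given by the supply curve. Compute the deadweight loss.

Competitive equilibrium: 149 − 0.35Q = 28.5 + 0.7Q → Q* = 114.7619, P* = 108.8333.
Marginal revenue: MR = 149 − 0.7Q. Set MR = MC: 149 − 0.7Q = 28.5 + 0.7Q → Q_m = 86.0714.
Price P_m = 149 − 0.35·86.0714 = 118.875; MC(Q_m) = 28.5 + 0.7·86.0714 = 88.75.
Competitive Q* = 114.7619, so ΔQ = 28.6905; wedge = 118.875 − 88.75 = 30.125.
Welfare loss = ½ × 28.6905 × 30.125 = 432.15.

432.15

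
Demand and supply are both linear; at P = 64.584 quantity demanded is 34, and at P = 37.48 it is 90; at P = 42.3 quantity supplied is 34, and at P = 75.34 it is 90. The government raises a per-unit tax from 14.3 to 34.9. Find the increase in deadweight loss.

Demand slope = (37.48 − 64.584)/(90 − 34) = −0.484, so P = 81.04 − 0.484Q.
Supply slope = (75.34 − 42.3)/(90 − 34) = 0.59, so P = 22.24 + 0.59Q.
Competitive equilibrium: 81.04 − 0.484Q = 22.24 + 0.59Q → Q* = 54.7486, P* = 54.5417.
For a per-unit tax t: ΔQ = t/1.074, so DWL = ½·t·(t/1.074) = t²/2.148.
At t = 14.3: DWL = 95.2. At t = 34.9: DWL = 567.044.
Increase = 567.044 − 95.2 = 471.84.

471.84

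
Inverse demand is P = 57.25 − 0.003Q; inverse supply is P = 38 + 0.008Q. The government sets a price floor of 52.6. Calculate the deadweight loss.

Competitive equilibrium: 57.25 − 0.003Q = 38 + 0.008Q → Q* = 1750, P* = 52.
At the floor P = 52.6, quantity demanded = (57.25 − 52.6)/0.003 = 1550.
Sellers' marginal cost at Q' = 1550: 38 + 0.008·1550 = 50.4.
ΔQ = 1750 − 1550 = 200; wedge = 52.6 − 50.4 = 2.2.
The triangle = ½ × 200 × 2.2 = 220.

220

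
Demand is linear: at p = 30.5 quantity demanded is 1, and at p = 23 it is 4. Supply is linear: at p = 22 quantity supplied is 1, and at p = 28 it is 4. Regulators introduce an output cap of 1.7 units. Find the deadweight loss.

Demand slope = (23 − 30.5)/(4 − 1) = −2.5, so p = 33 − 2.5q.
Supply slope = (28 − 22)/(4 − 1) = 2, so p = 20 + 2q.
Competitive equilibrium: 33 − 2.5q = 20 + 2q → q* = 2.8889, p* = 25.7778.
At q = 1.7: demand price = 33 − 2.5·1.7 = 28.75; supply price = 20 + 2·1.7 = 23.4.
Δq = 2.8889 − 1.7 = 1.1889; wedge = 28.75 − 23.4 = 5.35.
The triangle = ½ × 1.1889 × 5.35 = 3.18.

3.18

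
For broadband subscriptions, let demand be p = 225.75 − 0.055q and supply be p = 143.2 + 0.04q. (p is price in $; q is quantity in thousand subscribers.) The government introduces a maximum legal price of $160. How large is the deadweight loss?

Competitive equilibrium: 225.75 − 0.055q = 143.2 + 0.04q → q* = 868.9474, p* = 177.9579.
At the ceiling p = 160, quantity supplied = (160 − 143.2)/0.04 = 420.
Willingness to pay at q' = 420: 225.75 − 0.055·420 = 202.65.
Δq = 868.9474 − 420 = 448.9474; wedge = 202.65 − 160 = 42.65.
The triangle = ½ × 448.9474 × 42.65 = $9573.80 thousand.

$9573.80 thousand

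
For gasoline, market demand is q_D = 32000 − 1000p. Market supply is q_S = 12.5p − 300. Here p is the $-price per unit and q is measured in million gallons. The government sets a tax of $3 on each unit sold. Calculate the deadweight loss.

In inverse form: demand p = 32 − 0.001q, supply p = 24 + 0.08q.
Competitive equilibrium: 32 − 0.001q = 24 + 0.08q → q* = 98.7654, p* = 31.9012.
With the tax, the buyer price exceeds the seller price by 3: (32 − 0.001q) − (24 + 0.08q) = 3 → q' = 61.7284.
Δq = 98.7654 − 61.7284 = 37.037; the wedge equals the tax, 3.
DWL = ½ × 37.037 × 3 = $55.56 million.

$55.56 million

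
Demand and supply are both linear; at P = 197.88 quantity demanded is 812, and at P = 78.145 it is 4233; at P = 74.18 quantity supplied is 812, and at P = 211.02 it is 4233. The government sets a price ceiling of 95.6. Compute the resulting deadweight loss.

Demand slope = (78.145 − 197.88)/(4233 − 812) = −0.035, so P = 226.3 − 0.035Q.
Supply slope = (211.02 − 74.18)/(4233 − 812) = 0.04, so P = 41.7 + 0.04Q.
Competitive equilibrium: 226.3 − 0.035Q = 41.7 + 0.04Q → Q* = 2461.33333, P* = 140.15333.
At the ceiling P = 95.6, quantity supplied = (95.6 − 41.7)/0.04 = 1347.5.
Willingness to pay at Q' = 1347.5: 226.3 − 0.035·1347.5 = 179.1375.
ΔQ = 2461.33333 − 1347.5 = 1113.83333; wedge = 179.1375 − 95.6 = 83.5375.
DWL = ½ × 1113.83333 × 83.5375 = 46523.43.

46523.43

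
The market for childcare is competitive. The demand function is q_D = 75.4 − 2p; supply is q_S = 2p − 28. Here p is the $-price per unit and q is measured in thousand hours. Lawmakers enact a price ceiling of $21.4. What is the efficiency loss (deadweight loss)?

$39.605 thousand

In inverse form: demand p = 37.7 − 0.5q, supply p = 14 + 0.5q.
Competitive equilibrium: 37.7 − 0.5q = 14 + 0.5q → q* = 23.7, p* = 25.85.
At the ceiling p = 21.4, quantity supplied = (21.4 − 14)/0.5 = 14.8.
Willingness to pay at q' = 14.8: 37.7 − 0.5·14.8 = 30.3.
Δq = 23.7 − 14.8 = 8.9; wedge = 30.3 − 21.4 = 8.9.
DWL = ½ × 8.9 × 8.9 = $39.605 thousand.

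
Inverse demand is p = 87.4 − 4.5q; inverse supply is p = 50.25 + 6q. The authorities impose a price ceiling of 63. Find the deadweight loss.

Competitive equilibrium: 87.4 − 4.5q = 50.25 + 6q → q* = 3.5381, p* = 71.4786.
At the ceiling p = 63, quantity supplied = (63 − 50.25)/6 = 2.125.
Willingness to pay at q' = 2.125: 87.4 − 4.5·2.125 = 77.8375.
Δq = 3.5381 − 2.125 = 1.4131; wedge = 77.8375 − 63 = 14.8375.
Deadweight loss = ½ × 1.4131 × 14.8375 = 10.48.

10.48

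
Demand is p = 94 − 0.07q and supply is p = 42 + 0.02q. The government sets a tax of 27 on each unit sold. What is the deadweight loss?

Competitive equilibrium: 94 − 0.07q = 42 + 0.02q → q* = 577.7778, p* = 53.5556.
With the tax, the buyer price exceeds the seller price by 27: (94 − 0.07q) − (42 + 0.02q) = 27 → q' = 277.7778.
Δq = 577.7778 − 277.7778 = 300; the wedge equals the tax, 27.
DWL = ½ × 300 × 27 = 4050.

4050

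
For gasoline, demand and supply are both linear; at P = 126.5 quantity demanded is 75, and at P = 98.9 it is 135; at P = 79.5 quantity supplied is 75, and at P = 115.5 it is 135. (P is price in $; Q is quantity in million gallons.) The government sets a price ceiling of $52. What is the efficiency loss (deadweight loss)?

Demand slope = (98.9 − 126.5)/(135 − 75) = −0.46, so P = 161 − 0.46Q.
Supply slope = (115.5 − 79.5)/(135 − 75) = 0.6, so P = 34.5 + 0.6Q.
Competitive equilibrium: 161 − 0.46Q = 34.5 + 0.6Q → Q* = 119.33962, P* = 106.10377.
At the ceiling P = 52, quantity supplied = (52 − 34.5)/0.6 = 29.16667.
Willingness to pay at Q' = 29.16667: 161 − 0.46·29.16667 = 147.58333.
ΔQ = 119.33962 − 29.16667 = 90.17295; wedge = 147.58333 − 52 = 95.58333.
DWL = ½ × 90.17295 × 95.58333 = $4309.52 million.

$4309.52 million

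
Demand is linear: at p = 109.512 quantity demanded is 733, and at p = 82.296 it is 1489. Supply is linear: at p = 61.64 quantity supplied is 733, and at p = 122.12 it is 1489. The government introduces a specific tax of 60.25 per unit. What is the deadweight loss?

Demand slope = (82.296 − 109.512)/(1489 − 733) = −0.036, so p = 135.9 − 0.036q.
Supply slope = (122.12 − 61.64)/(1489 − 733) = 0.08, so p = 3 + 0.08q.
Competitive equilibrium: 135.9 − 0.036q = 3 + 0.08q → q* = 1145.6897, p* = 94.6552.
With the tax, the buyer price exceeds the seller price by 60.25: (135.9 − 0.036q) − (3 + 0.08q) = 60.25 → q' = 626.2931.
Δq = 1145.6897 − 626.2931 = 519.3966; the wedge equals the tax, 60.25.
DWL = ½ × 519.3966 × 60.25 = 15646.82.

15646.82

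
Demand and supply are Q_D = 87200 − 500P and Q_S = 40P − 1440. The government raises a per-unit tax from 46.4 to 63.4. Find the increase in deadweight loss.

In inverse form: demand P = 174.4 − 0.002Q, supply P = 36 + 0.025Q.
Competitive equilibrium: 174.4 − 0.002Q = 36 + 0.025Q → Q* = 5125.9259, P* = 164.1481.
For a per-unit tax t: ΔQ = t/0.027, so DWL = ½·t·(t/0.027) = t²/0.054.
At t = 46.4: DWL = 39869.63. At t = 63.4: DWL = 74436.296.
Increase = 74436.296 − 39869.63 = 34566.67.

34566.67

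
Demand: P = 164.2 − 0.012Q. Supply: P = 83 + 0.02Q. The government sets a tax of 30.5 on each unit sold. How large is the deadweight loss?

14535.16

Competitive equilibrium: 164.2 − 0.012Q = 83 + 0.02Q → Q* = 2537.5, P* = 133.75.
With the tax, the buyer price exceeds the seller price by 30.5: (164.2 − 0.012Q) − (83 + 0.02Q) = 30.5 → Q' = 1584.375.
ΔQ = 2537.5 − 1584.375 = 953.125; the wedge equals the tax, 30.5.
Deadweight loss = ½ × 953.125 × 30.5 = 14535.16.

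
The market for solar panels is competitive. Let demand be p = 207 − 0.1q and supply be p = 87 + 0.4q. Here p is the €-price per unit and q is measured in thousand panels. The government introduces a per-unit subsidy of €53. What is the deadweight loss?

Competitive equilibrium: 207 − 0.1q = 87 + 0.4q → q* = 240, p* = 183.
The subsidy lowers effective supply by 53: p = 34 + 0.4q.
New quantity: 207 − 0.1q = 34 + 0.4q → q' = 346.
Overproduction Δq = 346 − 240 = 106; wedge = subsidy = 53.
DWL = ½ × 106 × 53 = €2809 thousand.

€2809 thousand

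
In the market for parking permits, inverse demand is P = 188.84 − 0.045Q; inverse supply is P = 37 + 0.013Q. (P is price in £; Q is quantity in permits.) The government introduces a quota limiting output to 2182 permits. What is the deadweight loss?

£5511.04

Competitive equilibrium: 188.84 − 0.045Q = 37 + 0.013Q → Q* = 2617.931, P* = 71.0331.
At Q = 2182: demand price = 188.84 − 0.045·2182 = 90.65; supply price = 37 + 0.013·2182 = 65.366.
ΔQ = 2617.931 − 2182 = 435.931; wedge = 90.65 − 65.366 = 25.284.
Deadweight loss = ½ × 435.931 × 25.284 = £5511.04.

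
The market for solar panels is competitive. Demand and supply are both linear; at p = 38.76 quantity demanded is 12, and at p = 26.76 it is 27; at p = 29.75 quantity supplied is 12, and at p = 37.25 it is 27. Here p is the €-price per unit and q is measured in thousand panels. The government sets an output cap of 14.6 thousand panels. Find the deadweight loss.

Demand slope = (26.76 − 38.76)/(27 − 12) = −0.8, so p = 48.36 − 0.8q.
Supply slope = (37.25 − 29.75)/(27 − 12) = 0.5, so p = 23.75 + 0.5q.
Competitive equilibrium: 48.36 − 0.8q = 23.75 + 0.5q → q* = 18.9308, p* = 33.2154.
At q = 14.6: demand price = 48.36 − 0.8·14.6 = 36.68; supply price = 23.75 + 0.5·14.6 = 31.05.
Δq = 18.9308 − 14.6 = 4.3308; wedge = 36.68 − 31.05 = 5.63.
DWL = ½ × 4.3308 × 5.63 = €12.19 thousand.

€12.19 thousand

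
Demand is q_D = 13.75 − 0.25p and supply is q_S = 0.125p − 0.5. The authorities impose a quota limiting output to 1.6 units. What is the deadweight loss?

In inverse form: demand p = 55 − 4q, supply p = 4 + 8q.
Competitive equilibrium: 55 − 4q = 4 + 8q → q* = 4.25, p* = 38.
At q = 1.6: demand price = 55 − 4·1.6 = 48.6; supply price = 4 + 8·1.6 = 16.8.
Δq = 4.25 − 1.6 = 2.65; wedge = 48.6 − 16.8 = 31.8.
The triangle = ½ × 2.65 × 31.8 = 42.135.

42.135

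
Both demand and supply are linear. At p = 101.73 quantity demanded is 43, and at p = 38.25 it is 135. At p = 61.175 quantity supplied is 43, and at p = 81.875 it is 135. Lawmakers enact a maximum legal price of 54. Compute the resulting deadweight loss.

Demand slope = (38.25 − 101.73)/(135 − 43) = −0.69, so p = 131.4 − 0.69q.
Supply slope = (81.875 − 61.175)/(135 − 43) = 0.225, so p = 51.5 + 0.225q.
Competitive equilibrium: 131.4 − 0.69q = 51.5 + 0.225q → q* = 87.3224, p* = 71.1475.
At the ceiling p = 54, quantity supplied = (54 − 51.5)/0.225 = 11.1111.
Willingness to pay at q' = 11.1111: 131.4 − 0.69·11.1111 = 123.7333.
Δq = 87.3224 − 11.1111 = 76.2113; wedge = 123.7333 − 54 = 69.7333.
The triangle = ½ × 76.2113 × 69.7333 = 2657.23.

2657.23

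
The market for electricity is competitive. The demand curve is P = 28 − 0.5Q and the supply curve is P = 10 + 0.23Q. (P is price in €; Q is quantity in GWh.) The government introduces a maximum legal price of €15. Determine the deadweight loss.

€3.11

Competitive equilibrium: 28 − 0.5Q = 10 + 0.23Q → Q* = 24.6575, P* = 15.6712.
At the ceiling P = 15, quantity supplied = (15 − 10)/0.23 = 21.7391.
Willingness to pay at Q' = 21.7391: 28 − 0.5·21.7391 = 17.1305.
ΔQ = 24.6575 − 21.7391 = 2.9184; wedge = 17.1305 − 15 = 2.1305.
Welfare loss = ½ × 2.9184 × 2.1305 = €3.11.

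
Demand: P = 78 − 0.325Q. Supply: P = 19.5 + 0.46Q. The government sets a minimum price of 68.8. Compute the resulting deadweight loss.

838.30

Competitive equilibrium: 78 − 0.325Q = 19.5 + 0.46Q → Q* = 74.5223, P* = 53.7803.
At the floor P = 68.8, quantity demanded = (78 − 68.8)/0.325 = 28.3077.
Sellers' marginal cost at Q' = 28.3077: 19.5 + 0.46·28.3077 = 32.5215.
ΔQ = 74.5223 − 28.3077 = 46.2146; wedge = 68.8 − 32.5215 = 36.2785.
Welfare loss = ½ × 46.2146 × 36.2785 = 838.30.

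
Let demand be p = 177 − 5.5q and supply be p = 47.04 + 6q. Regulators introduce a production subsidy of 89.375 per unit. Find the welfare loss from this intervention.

347.30

Competitive equilibrium: 177 − 5.5q = 47.04 + 6q → q* = 11.3009, p* = 114.8452.
The subsidy lowers effective supply by 89.375: p = 6q − 42.335.
New quantity: 177 − 5.5q = 6q − 42.335 → q' = 19.0726.
Overproduction Δq = 19.0726 − 11.3009 = 7.7717; wedge = subsidy = 89.375.
Deadweight loss = ½ × 7.7717 × 89.375 = 347.30.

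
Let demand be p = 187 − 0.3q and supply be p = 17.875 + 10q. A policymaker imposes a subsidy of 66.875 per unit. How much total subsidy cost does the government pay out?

1532.28

Competitive equilibrium: 187 − 0.3q = 17.875 + 10q → q* = 16.4199, p* = 182.074.
The subsidy lowers effective supply by 66.875: p = 10q − 49.
New quantity: 187 − 0.3q = 10q − 49 → q' = 22.9126.
Total subsidy cost = 66.875 × 22.9126 = 1532.28.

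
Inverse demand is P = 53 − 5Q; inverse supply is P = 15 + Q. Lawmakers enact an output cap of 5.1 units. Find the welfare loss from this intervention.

Competitive equilibrium: 53 − 5Q = 15 + Q → Q* = 6.3333, P* = 21.3333.
At Q = 5.1: demand price = 53 − 5·5.1 = 27.5; supply price = 15 + 1·5.1 = 20.1.
ΔQ = 6.3333 − 5.1 = 1.2333; wedge = 27.5 − 20.1 = 7.4.
Deadweight loss = ½ × 1.2333 × 7.4 = 4.56.

4.56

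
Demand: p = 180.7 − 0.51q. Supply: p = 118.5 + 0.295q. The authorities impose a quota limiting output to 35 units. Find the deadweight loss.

Competitive equilibrium: 180.7 − 0.51q = 118.5 + 0.295q → q* = 77.2671, p* = 141.2938.
At q = 35: demand price = 180.7 − 0.51·35 = 162.85; supply price = 118.5 + 0.295·35 = 128.825.
Δq = 77.2671 − 35 = 42.2671; wedge = 162.85 − 128.825 = 34.025.
Welfare loss = ½ × 42.2671 × 34.025 = 719.07.

719.07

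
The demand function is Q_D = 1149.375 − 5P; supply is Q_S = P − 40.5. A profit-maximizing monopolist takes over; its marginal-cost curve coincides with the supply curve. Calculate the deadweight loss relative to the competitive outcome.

304.96

In inverse form: demand P = 229.875 − 0.2Q, supply P = 40.5 + Q.
Competitive equilibrium: 229.875 − 0.2Q = 40.5 + Q → Q* = 157.8125, P* = 198.3125.
Marginal revenue: MR = 229.875 − 0.4Q. Set MR = MC: 229.875 − 0.4Q = 40.5 + Q → Q_m = 135.2679.
Price P_m = 229.875 − 0.2·135.2679 = 202.8214; MC(Q_m) = 40.5 + 1·135.2679 = 175.7679.
Competitive Q* = 157.8125, so ΔQ = 22.5446; wedge = 202.8214 − 175.7679 = 27.0535.
Deadweight loss = ½ × 22.5446 × 27.0535 = 304.96.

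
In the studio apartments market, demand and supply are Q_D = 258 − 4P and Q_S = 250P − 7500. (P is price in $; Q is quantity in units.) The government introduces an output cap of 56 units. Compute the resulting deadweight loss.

$809.28

In inverse form: demand P = 64.5 − 0.25Q, supply P = 30 + 0.004Q.
Competitive equilibrium: 64.5 − 0.25Q = 30 + 0.004Q → Q* = 135.8268, P* = 30.5433.
At Q = 56: demand price = 64.5 − 0.25·56 = 50.5; supply price = 30 + 0.004·56 = 30.224.
ΔQ = 135.8268 − 56 = 79.8268; wedge = 50.5 − 30.224 = 20.276.
Deadweight loss = ½ × 79.8268 × 20.276 = $809.28.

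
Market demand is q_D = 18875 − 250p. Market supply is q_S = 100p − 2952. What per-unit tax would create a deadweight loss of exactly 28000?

28

In inverse form: demand p = 75.5 − 0.004q, supply p = 29.52 + 0.01q.
Competitive equilibrium: 75.5 − 0.004q = 29.52 + 0.01q → q* = 3284.2857, p* = 62.3629.
A tax t gives Δq = t/0.014 and wedge t, so DWL = t²/0.028.
t²/0.028 = 28000 → t² = 784 → t = 28.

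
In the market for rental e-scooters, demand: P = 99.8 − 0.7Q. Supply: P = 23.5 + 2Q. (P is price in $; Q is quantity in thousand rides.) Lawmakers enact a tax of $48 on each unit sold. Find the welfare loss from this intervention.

Competitive equilibrium: 99.8 − 0.7Q = 23.5 + 2Q → Q* = 28.2593, P* = 80.0185.
With the tax, the buyer price exceeds the seller price by 48: (99.8 − 0.7Q) − (23.5 + 2Q) = 48 → Q' = 10.4815.
ΔQ = 28.2593 − 10.4815 = 17.7778; the wedge equals the tax, 48.
Welfare loss = ½ × 17.7778 × 48 = $426.67 thousand.

$426.67 thousand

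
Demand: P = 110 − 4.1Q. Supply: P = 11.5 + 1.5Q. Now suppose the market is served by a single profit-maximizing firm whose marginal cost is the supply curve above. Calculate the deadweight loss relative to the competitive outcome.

Competitive equilibrium: 110 − 4.1Q = 11.5 + 1.5Q → Q* = 17.5893, P* = 37.8839.
Marginal revenue: MR = 110 − 8.2Q. Set MR = MC: 110 − 8.2Q = 11.5 + 1.5Q → Q_m = 10.1546.
Price P_m = 110 − 4.1·10.1546 = 68.3661; MC(Q_m) = 11.5 + 1.5·10.1546 = 26.7319.
Competitive Q* = 17.5893, so ΔQ = 7.4347; wedge = 68.3661 − 26.7319 = 41.6342.
The triangle = ½ × 7.4347 × 41.6342 = 154.77.

154.77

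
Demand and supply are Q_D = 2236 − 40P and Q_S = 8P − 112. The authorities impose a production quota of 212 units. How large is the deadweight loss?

340.03

In inverse form: demand P = 55.9 − 0.025Q, supply P = 14 + 0.125Q.
Competitive equilibrium: 55.9 − 0.025Q = 14 + 0.125Q → Q* = 279.3333, P* = 48.9167.
At Q = 212: demand price = 55.9 − 0.025·212 = 50.6; supply price = 14 + 0.125·212 = 40.5.
ΔQ = 279.3333 − 212 = 67.3333; wedge = 50.6 − 40.5 = 10.1.
Welfare loss = ½ × 67.3333 × 10.1 = 340.03.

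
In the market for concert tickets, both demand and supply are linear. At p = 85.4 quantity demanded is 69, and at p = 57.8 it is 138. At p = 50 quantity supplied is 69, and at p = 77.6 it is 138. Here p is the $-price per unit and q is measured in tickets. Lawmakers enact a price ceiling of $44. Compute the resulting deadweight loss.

Demand slope = (57.8 − 85.4)/(138 − 69) = −0.4, so p = 113 − 0.4q.
Supply slope = (77.6 − 50)/(138 − 69) = 0.4, so p = 22.4 + 0.4q.
Competitive equilibrium: 113 − 0.4q = 22.4 + 0.4q → q* = 113.25, p* = 67.7.
At the ceiling p = 44, quantity supplied = (44 − 22.4)/0.4 = 54.
Willingness to pay at q' = 54: 113 − 0.4·54 = 91.4.
Δq = 113.25 − 54 = 59.25; wedge = 91.4 − 44 = 47.4.
The triangle = ½ × 59.25 × 47.4 = $1404.225.

$1404.225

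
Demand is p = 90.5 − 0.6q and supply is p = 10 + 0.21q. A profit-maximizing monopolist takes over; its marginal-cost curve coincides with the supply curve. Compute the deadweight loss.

Competitive equilibrium: 90.5 − 0.6q = 10 + 0.21q → q* = 99.3827, p* = 30.8704.
Marginal revenue: MR = 90.5 − 1.2q. Set MR = MC: 90.5 − 1.2q = 10 + 0.21q → q_m = 57.0922.
Price p_m = 90.5 − 0.6·57.0922 = 56.2447; MC(q_m) = 10 + 0.21·57.0922 = 21.9894.
Competitive q* = 99.3827, so Δq = 42.2905; wedge = 56.2447 − 21.9894 = 34.2553.
DWL = ½ × 42.2905 × 34.2553 = 724.34.

724.34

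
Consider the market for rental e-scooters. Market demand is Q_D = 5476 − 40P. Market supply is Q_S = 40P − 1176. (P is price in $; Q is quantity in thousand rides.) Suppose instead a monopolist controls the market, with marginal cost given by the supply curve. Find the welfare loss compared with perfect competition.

In inverse form: demand P = 136.9 − 0.025Q, supply P = 29.4 + 0.025Q.
Competitive equilibrium: 136.9 − 0.025Q = 29.4 + 0.025Q → Q* = 2150, P* = 83.15.
Marginal revenue: MR = 136.9 − 0.05Q. Set MR = MC: 136.9 − 0.05Q = 29.4 + 0.025Q → Q_m = 1433.33333.
Price P_m = 136.9 − 0.025·1433.33333 = 101.06667; MC(Q_m) = 29.4 + 0.025·1433.33333 = 65.23333.
Competitive Q* = 2150, so ΔQ = 716.66667; wedge = 101.06667 − 65.23333 = 35.83334.
Welfare loss = ½ × 716.66667 × 35.83334 = $12840.28 thousand.

$12840.28 thousand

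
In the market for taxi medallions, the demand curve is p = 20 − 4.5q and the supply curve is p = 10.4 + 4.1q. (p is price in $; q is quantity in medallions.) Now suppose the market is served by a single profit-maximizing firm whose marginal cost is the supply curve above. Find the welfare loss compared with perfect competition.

Competitive equilibrium: 20 − 4.5q = 10.4 + 4.1q → q* = 1.1163, p* = 14.9767.
Marginal revenue: MR = 20 − 9q. Set MR = MC: 20 − 9q = 10.4 + 4.1q → q_m = 0.7328.
Price p_m = 20 − 4.5·0.7328 = 16.7024; MC(q_m) = 10.4 + 4.1·0.7328 = 13.4045.
Competitive q* = 1.1163, so Δq = 0.3835; wedge = 16.7024 − 13.4045 = 3.2979.
DWL = ½ × 0.3835 × 3.2979 = $0.63.

$0.63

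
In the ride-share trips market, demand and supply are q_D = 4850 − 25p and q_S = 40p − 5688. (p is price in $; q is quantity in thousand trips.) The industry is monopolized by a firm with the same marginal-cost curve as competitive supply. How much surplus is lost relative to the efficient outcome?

$2995.42 thousand

In inverse form: demand p = 194 − 0.04q, supply p = 142.2 + 0.025q.
Competitive equilibrium: 194 − 0.04q = 142.2 + 0.025q → q* = 796.92308, p* = 162.12308.
Marginal revenue: MR = 194 − 0.08q. Set MR = MC: 194 − 0.08q = 142.2 + 0.025q → q_m = 493.33333.
Price p_m = 194 − 0.04·493.33333 = 174.26667; MC(q_m) = 142.2 + 0.025·493.33333 = 154.53333.
Competitive q* = 796.92308, so Δq = 303.58975; wedge = 174.26667 − 154.53333 = 19.73334.
DWL = ½ × 303.58975 × 19.73334 = $2995.42 thousand.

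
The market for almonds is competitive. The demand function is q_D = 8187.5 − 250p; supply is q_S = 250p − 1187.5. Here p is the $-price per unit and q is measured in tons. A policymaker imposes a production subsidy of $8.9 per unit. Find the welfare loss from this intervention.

In inverse form: demand p = 32.75 − 0.004q, supply p = 4.75 + 0.004q.
Competitive equilibrium: 32.75 − 0.004q = 4.75 + 0.004q → q* = 3500, p* = 18.75.
The subsidy lowers effective supply by 8.9: p = 0.004q − 4.15.
New quantity: 32.75 − 0.004q = 0.004q − 4.15 → q' = 4612.5.
Overproduction Δq = 4612.5 − 3500 = 1112.5; wedge = subsidy = 8.9.
The triangle = ½ × 1112.5 × 8.9 = $4950.625.

$4950.625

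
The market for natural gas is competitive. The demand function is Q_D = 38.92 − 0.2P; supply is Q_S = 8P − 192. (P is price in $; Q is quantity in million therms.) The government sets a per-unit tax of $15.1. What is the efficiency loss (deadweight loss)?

$22.24 million

In inverse form: demand P = 194.6 − 5Q, supply P = 24 + 0.125Q.
Competitive equilibrium: 194.6 − 5Q = 24 + 0.125Q → Q* = 33.2878, P* = 28.161.
With the tax, the buyer price exceeds the seller price by 15.1: (194.6 − 5Q) − (24 + 0.125Q) = 15.1 → Q' = 30.3415.
ΔQ = 33.2878 − 30.3415 = 2.9463; the wedge equals the tax, 15.1.
Welfare loss = ½ × 2.9463 × 15.1 = $22.24 million.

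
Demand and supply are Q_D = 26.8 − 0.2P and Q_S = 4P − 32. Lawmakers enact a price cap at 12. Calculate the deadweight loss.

168

In inverse form: demand P = 134 − 5Q, supply P = 8 + 0.25Q.
Competitive equilibrium: 134 − 5Q = 8 + 0.25Q → Q* = 24, P* = 14.
At the ceiling P = 12, quantity supplied = (12 − 8)/0.25 = 16.
Willingness to pay at Q' = 16: 134 − 5·16 = 54.
ΔQ = 24 − 16 = 8; wedge = 54 − 12 = 42.
Welfare loss = ½ × 8 × 42 = 168.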